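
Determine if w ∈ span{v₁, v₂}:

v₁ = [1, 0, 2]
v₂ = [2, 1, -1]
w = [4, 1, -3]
No

Form the augmented matrix and row-reduce:
[v₁|v₂|w] = 
  [  1,   2,   4]
  [  0,   1,   1]
  [  2,  -1,  -3]
R3 → R3 - (2)·R1
R3 → R3 + (5)·R2
REF = 
  [  1,   2,   4]
  [  0,   1,   1]
  [  0,   0,  -6]

Row 3 reads [0 0 | -6], i.e. 0 = -6, so the system is inconsistent and w ∉ span{v₁, v₂}.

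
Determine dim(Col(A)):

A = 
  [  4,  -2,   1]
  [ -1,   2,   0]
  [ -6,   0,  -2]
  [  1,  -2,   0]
Row reduce:
R2 → R2 + (1/4)·R1
R3 → R3 + (3/2)·R1
R4 → R4 - (1/4)·R1
R3 → R3 + (2)·R2
R4 → R4 + (1)·R2
REF = 
  [  4,  -2,   1]
  [  0, 3/2, 1/4]
  [  0,   0,   0]
  [  0,   0,   0]
Pivot columns: 1, 2 → 2 pivots.
dim(Col(A)) = number of pivot columns = 2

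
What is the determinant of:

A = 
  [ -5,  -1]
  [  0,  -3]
15

For a 2×2 matrix, det = ad - bc = (-5)(-3) - (-1)(0) = 15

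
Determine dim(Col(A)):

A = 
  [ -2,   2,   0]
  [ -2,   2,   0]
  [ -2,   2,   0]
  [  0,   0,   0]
Row reduce:
R2 → R2 - (1)·R1
R3 → R3 - (1)·R1
REF = 
  [ -2,   2,   0]
  [  0,   0,   0]
  [  0,   0,   0]
  [  0,   0,   0]
Pivot columns: 1 → 1 pivot.
dim(Col(A)) = number of pivot columns = 1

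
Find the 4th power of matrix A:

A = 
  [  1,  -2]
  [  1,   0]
A^4 = 
  [ -1,   6]
  [ -3,   2]

A² = A·A:
A²[1,1] = (1)(1) + (-2)(1) = -1
A²[1,2] = (1)(-2) + (-2)(0) = -2
A²[2,1] = (1)(1) + (0)(1) = 1
A²[2,2] = (1)(-2) + (0)(0) = -2
A² = 
  [ -1,  -2]
  [  1,  -2]

A^3 = A^2·A:
A^3[1,1] = (-1)(1) + (-2)(1) = -3
A^3[1,2] = (-1)(-2) + (-2)(0) = 2
A^3[2,1] = (1)(1) + (-2)(1) = -1
A^3[2,2] = (1)(-2) + (-2)(0) = -2
A^3 = 
  [ -3,   2]
  [ -1,  -2]

A^4 = A^3·A:
A^4[1,1] = (-3)(1) + (2)(1) = -1
A^4[1,2] = (-3)(-2) + (2)(0) = 6
A^4[2,1] = (-1)(1) + (-2)(1) = -3
A^4[2,2] = (-1)(-2) + (-2)(0) = 2
A^4 = 
  [ -1,   6]
  [ -3,   2]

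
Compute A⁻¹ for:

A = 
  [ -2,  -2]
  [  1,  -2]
det(A) = (-2)(-2) - (-2)(1) = 6
For a 2×2 matrix, A⁻¹ = (1/det(A)) · [[d, -b], [-c, a]]
    = (1/6) · [[-2, 2], [-1, -2]]

A⁻¹ = 
  [-1/3,  1/3]
  [-1/6, -1/3]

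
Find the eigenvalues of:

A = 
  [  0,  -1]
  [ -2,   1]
λ = 2, -1

tr(A) = 1, det(A) = -2
Characteristic polynomial: λ² - tr(A)λ + det(A) = λ² - λ - 2
λ² - λ - 2 = (λ + 1)(λ - 2)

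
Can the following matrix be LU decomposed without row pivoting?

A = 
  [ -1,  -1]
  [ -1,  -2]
Yes.
A[1,1] = -1 ≠ 0, so Gaussian elimination proceeds without a row swap: multiplier ℓ₂₁ = (-1)/(-1) = 1, and U[2,2] = -2 - (1)(-1) = -1.
L = 
  [  1,   0]
  [  1,   1]
U = 
  [ -1,  -1]
  [  0,  -1]
Check row 2 of LU: [(1)(-1), (1)(-1) + (-1)] = [-1, -2] = row 2 of A ✓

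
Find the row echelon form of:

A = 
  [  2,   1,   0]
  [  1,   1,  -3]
Row operations:
R2 → R2 - (1/2)·R1

Resulting echelon form:
REF = 
  [  2,   1,   0]
  [  0, 1/2,  -3]

Rank = 2 (number of non-zero pivot rows).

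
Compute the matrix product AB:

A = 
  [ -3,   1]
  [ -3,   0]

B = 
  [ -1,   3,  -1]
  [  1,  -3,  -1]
A is 2×2 and B is 2×3, so AB is 2×3. Each entry is (row of A)·(column of B):
AB[1,1] = (-3)(-1) + (1)(1) = 4
AB[1,2] = (-3)(3) + (1)(-3) = -12
AB[1,3] = (-3)(-1) + (1)(-1) = 2
AB[2,1] = (-3)(-1) + (0)(1) = 3
AB[2,2] = (-3)(3) + (0)(-3) = -9
AB[2,3] = (-3)(-1) + (0)(-1) = 3

AB = 
  [  4, -12,   2]
  [  3,  -9,   3]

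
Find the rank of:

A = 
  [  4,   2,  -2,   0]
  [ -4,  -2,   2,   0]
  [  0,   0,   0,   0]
rank(A) = 1

Row reduce:
R2 → R2 + (1)·R1
REF = 
  [  4,   2,  -2,   0]
  [  0,   0,   0,   0]
  [  0,   0,   0,   0]
Pivot columns: 1 → 1 pivot.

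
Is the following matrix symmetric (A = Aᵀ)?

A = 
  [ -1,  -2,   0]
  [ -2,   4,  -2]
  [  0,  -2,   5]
Yes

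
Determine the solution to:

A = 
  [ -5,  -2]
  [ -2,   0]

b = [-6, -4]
x = [2, -2]

Row reduce the augmented matrix [A|b]:
R2 → R2 - (2/5)·R1
REF = 
  [  -5,   -2,   -6]
  [   0,  4/5, -8/5]

Back-substitution:
x₂ = (-8/5) / (4/5) = -2
x₁ = (-6 - (-2)(-2)) / (-5) = 2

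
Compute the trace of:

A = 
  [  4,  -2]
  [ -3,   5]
9

tr(A) = 4 + 5 = 9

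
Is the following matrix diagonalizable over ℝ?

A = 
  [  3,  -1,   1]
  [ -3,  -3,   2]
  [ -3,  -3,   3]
No

Characteristic polynomial: det(λI - A) = λ³ - 3λ² - 3λ + 12
By the rational root theorem any rational root is an integer dividing 12; none of those is a root, so p(λ) has no rational roots and hence (being an irreducible cubic) no repeated roots.
Discriminant of the cubic: Δ = -459
Δ < 0 ⇒ one real eigenvalue and a complex-conjugate pair: λ ≈ -1.901, 2.45 + 0.5568i, 2.45 - 0.5568i
Has complex eigenvalues (not diagonalizable over ℝ).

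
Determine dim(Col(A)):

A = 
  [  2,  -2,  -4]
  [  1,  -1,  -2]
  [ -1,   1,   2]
Row reduce:
R2 → R2 - (1/2)·R1
R3 → R3 + (1/2)·R1
REF = 
  [  2,  -2,  -4]
  [  0,   0,   0]
  [  0,   0,   0]
Pivot columns: 1 → 1 pivot.
dim(Col(A)) = number of pivot columns = 1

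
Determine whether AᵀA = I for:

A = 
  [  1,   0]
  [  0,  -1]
Yes

AᵀA = 
  [  1,   0]
  [  0,   1]
= I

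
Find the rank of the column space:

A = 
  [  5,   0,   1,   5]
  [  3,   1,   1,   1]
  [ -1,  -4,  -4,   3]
Row reduce:
R2 → R2 - (3/5)·R1
R3 → R3 + (1/5)·R1
R3 → R3 + (4)·R2
REF = 
  [    5,     0,     1,     5]
  [    0,     1,   2/5,    -2]
  [    0,     0, -11/5,    -4]
Pivot columns: 1, 2, 3 → 3 pivots.
dim(Col(A)) = number of pivot columns = 3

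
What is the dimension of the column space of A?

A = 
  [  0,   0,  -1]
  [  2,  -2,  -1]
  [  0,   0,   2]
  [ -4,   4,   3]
dim(Col(A)) = 2

Row reduce:
Swap R1 ↔ R2
R4 → R4 + (2)·R1
R3 → R3 + (2)·R2
R4 → R4 + (1)·R2
REF = 
  [  2,  -2,  -1]
  [  0,   0,  -1]
  [  0,   0,   0]
  [  0,   0,   0]
Pivot columns: 1, 3 → 2 pivots.
dim(Col(A)) = number of pivot columns = 2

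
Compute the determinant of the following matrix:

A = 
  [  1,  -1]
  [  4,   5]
For a 2×2 matrix, det = ad - bc = (1)(5) - (-1)(4) = 9

det(A) = 9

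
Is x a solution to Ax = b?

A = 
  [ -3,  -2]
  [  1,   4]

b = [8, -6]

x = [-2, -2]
No

Ax = [10, -10] ≠ b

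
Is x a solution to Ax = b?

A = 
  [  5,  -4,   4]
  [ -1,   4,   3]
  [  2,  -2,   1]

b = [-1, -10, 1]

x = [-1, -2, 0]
No

Ax = [3, -7, 2] ≠ b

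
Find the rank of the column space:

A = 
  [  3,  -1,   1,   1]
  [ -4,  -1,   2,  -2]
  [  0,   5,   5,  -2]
dim(Col(A)) = 3

Row reduce:
R2 → R2 + (4/3)·R1
R3 → R3 + (15/7)·R2
REF = 
  [    3,    -1,     1,     1]
  [    0,  -7/3,  10/3,  -2/3]
  [    0,     0,  85/7, -24/7]
Pivot columns: 1, 2, 3 → 3 pivots.
dim(Col(A)) = number of pivot columns = 3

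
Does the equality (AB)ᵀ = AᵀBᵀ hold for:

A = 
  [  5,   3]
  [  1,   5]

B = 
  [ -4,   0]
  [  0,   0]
No

(AB)ᵀ = 
  [-20,  -4]
  [  0,   0]

AᵀBᵀ = 
  [-20,   0]
  [-12,   0]

The two matrices differ, so (AB)ᵀ ≠ AᵀBᵀ in general. The correct identity is (AB)ᵀ = BᵀAᵀ.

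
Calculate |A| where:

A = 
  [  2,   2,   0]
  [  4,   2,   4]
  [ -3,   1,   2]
Cofactor expansion along row 1:
det(A) = (2)·((2)(2) - (4)(1)) - (2)·((4)(2) - (4)(-3)) + (0)·((4)(1) - (2)(-3))
  = (2)(0) - (2)(20) + (0)(10)
  = -40

det(A) = -40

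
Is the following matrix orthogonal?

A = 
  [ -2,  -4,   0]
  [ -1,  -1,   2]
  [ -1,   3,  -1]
No

AᵀA = 
  [  6,   6,  -1]
  [  6,  26,  -5]
  [ -1,  -5,   5]
≠ I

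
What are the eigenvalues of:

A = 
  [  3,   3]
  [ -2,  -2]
tr(A) = 1, det(A) = 0
Characteristic polynomial: λ² - tr(A)λ + det(A) = λ² - λ
λ² - λ = λ(λ - 1)

λ = 1, 0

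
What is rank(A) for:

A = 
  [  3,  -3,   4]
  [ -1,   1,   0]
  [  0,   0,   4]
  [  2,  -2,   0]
Row reduce:
R2 → R2 + (1/3)·R1
R4 → R4 - (2/3)·R1
R3 → R3 - (3)·R2
R4 → R4 + (2)·R2
REF = 
  [  3,  -3,   4]
  [  0,   0, 4/3]
  [  0,   0,   0]
  [  0,   0,   0]
Pivot columns: 1, 3 → 2 pivots.

rank(A) = 2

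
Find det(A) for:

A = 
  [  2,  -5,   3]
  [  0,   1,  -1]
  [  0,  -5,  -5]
-20

Cofactor expansion along row 1:
det(A) = (2)·((1)(-5) - (-1)(-5)) - (-5)·((0)(-5) - (-1)(0)) + (3)·((0)(-5) - (1)(0))
  = (2)(-10) - (-5)(0) + (3)(0)
  = -20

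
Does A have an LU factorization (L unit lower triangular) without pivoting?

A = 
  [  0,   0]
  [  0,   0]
Yes.
The first column is zero, so A is already upper triangular: L = I, U = A.
L = 
  [  1,   0]
  [  0,   1]
U = 
  [  0,   0]
  [  0,   0]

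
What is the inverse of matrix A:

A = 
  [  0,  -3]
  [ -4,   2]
det(A) = (0)(2) - (-3)(-4) = -12
For a 2×2 matrix, A⁻¹ = (1/det(A)) · [[d, -b], [-c, a]]
    = (-1/12) · [[2, 3], [4, 0]]

A⁻¹ = 
  [-1/6, -1/4]
  [-1/3,    0]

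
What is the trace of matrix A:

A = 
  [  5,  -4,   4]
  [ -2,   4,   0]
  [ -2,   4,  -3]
6

tr(A) = 5 + 4 + -3 = 6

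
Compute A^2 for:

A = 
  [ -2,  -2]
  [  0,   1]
A² = A·A:
A²[1,1] = (-2)(-2) + (-2)(0) = 4
A²[1,2] = (-2)(-2) + (-2)(1) = 2
A²[2,1] = (0)(-2) + (1)(0) = 0
A²[2,2] = (0)(-2) + (1)(1) = 1
A² = 
  [  4,   2]
  [  0,   1]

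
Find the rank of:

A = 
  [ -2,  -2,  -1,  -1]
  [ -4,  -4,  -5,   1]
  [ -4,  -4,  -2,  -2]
Row reduce:
R2 → R2 - (2)·R1
R3 → R3 - (2)·R1
REF = 
  [ -2,  -2,  -1,  -1]
  [  0,   0,  -3,   3]
  [  0,   0,   0,   0]
Pivot columns: 1, 3 → 2 pivots.

rank(A) = 2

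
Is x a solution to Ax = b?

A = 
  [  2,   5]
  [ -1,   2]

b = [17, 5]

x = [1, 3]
Yes

Ax = [17, 5] = b ✓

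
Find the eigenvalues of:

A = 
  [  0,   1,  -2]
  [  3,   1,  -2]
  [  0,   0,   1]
Characteristic polynomial: det(λI - A) = λ³ - 2λ² - 2λ + 3
Testing integer divisors of the constant term: p(1) = 0, so (λ - 1) is a factor:
p(λ) = (λ - 1)(λ² - λ - 3)
λ² - λ - 3 = 0  ⇒  λ = (1 ± √((-1)² - 4·(-3)))/2 = (1 ± √(13))/2
  = (1 + √13)/2,  (1 - √13)/2

λ = 1, (1 + √13)/2, (1 - √13)/2  (≈ 1, 2.303, -1.303)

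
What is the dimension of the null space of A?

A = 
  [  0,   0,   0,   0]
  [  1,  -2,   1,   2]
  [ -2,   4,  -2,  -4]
nullity(A) = 3

Row reduce:
Swap R1 ↔ R2
R3 → R3 + (2)·R1
REF = 
  [  1,  -2,   1,   2]
  [  0,   0,   0,   0]
  [  0,   0,   0,   0]
Pivot columns: 1 → 1 pivot.
rank(A) = 1, so nullity(A) = 4 - 1 = 3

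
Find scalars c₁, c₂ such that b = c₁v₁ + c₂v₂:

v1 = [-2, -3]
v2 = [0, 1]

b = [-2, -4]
c1 = 1, c2 = -1

b = 1·v1 + -1·v2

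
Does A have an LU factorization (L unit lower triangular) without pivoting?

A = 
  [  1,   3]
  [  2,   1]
Yes.
A[1,1] = 1 ≠ 0, so Gaussian elimination proceeds without a row swap: multiplier ℓ₂₁ = (2)/(1) = 2, and U[2,2] = 1 - (2)(3) = -5.
L = 
  [  1,   0]
  [  2,   1]
U = 
  [  1,   3]
  [  0,  -5]
Check row 2 of LU: [(2)(1), (2)(3) + (-5)] = [2, 1] = row 2 of A ✓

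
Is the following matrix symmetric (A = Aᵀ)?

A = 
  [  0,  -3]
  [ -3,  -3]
Yes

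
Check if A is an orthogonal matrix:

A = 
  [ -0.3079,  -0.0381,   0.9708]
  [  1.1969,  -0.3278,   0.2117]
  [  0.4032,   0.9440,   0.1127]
No

AᵀA = 
  [  1.6899,   0,  -0.0001]
  [  0,   1,   0]
  [ -0.0001,   0,   1]
≠ I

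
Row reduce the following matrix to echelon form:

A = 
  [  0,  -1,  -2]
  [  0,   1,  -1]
Row operations:
R2 → R2 + (1)·R1

Resulting echelon form:
REF = 
  [  0,  -1,  -2]
  [  0,   0,  -3]

Rank = 2 (number of non-zero pivot rows).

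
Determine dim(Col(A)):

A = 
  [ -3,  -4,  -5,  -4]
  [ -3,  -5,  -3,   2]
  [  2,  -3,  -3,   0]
dim(Col(A)) = 3

Row reduce:
R2 → R2 - (1)·R1
R3 → R3 + (2/3)·R1
R3 → R3 - (17/3)·R2
REF = 
  [    -3,     -4,     -5,     -4]
  [     0,     -1,      2,      6]
  [     0,      0,  -53/3, -110/3]
Pivot columns: 1, 2, 3 → 3 pivots.
dim(Col(A)) = number of pivot columns = 3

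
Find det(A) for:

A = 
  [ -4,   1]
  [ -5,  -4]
21

For a 2×2 matrix, det = ad - bc = (-4)(-4) - (1)(-5) = 21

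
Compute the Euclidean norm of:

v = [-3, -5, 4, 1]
7.141

||v||₂ = √((-3)² + (-5)² + (4)² + (1)²) = √51 = 7.141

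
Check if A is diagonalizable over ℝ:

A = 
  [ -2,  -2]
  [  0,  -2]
No

tr(A) = -4, det(A) = 4
Characteristic polynomial: λ² - tr(A)λ + det(A) = λ² + 4λ + 4
λ² + 4λ + 4 = (λ + 2)²
Eigenvalues: -2, -2
λ=-2: alg. mult. = 2, geom. mult. = 2 - rank(A - (-2)I) = 2 - 1 = 1
Sum of geometric multiplicities = 1 < n = 2, so there aren't enough independent eigenvectors.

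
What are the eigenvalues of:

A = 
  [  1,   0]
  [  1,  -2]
tr(A) = -1, det(A) = -2
Characteristic polynomial: λ² - tr(A)λ + det(A) = λ² + λ - 2
λ² + λ - 2 = (λ + 2)(λ - 1)

λ = 1, -2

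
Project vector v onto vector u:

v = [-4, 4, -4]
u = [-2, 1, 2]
proj_u(v) = [-8/9, 4/9, 8/9]

v·u = (-4)(-2) + (4)(1) + (-4)(2) = 4
u·u = (-2)² + (1)² + (2)² = 9
proj_u(v) = (v·u / u·u) × u = (4/9) × u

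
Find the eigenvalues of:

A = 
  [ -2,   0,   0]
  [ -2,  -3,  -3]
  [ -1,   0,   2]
Characteristic polynomial: det(λI - A) = λ³ + 3λ² - 4λ - 12
Testing integer divisors of the constant term: p(-2) = 0, so (λ + 2) is a factor:
p(λ) = (λ + 2)(λ² + λ - 6)
λ² + λ - 6 = (λ + 3)(λ - 2)

λ = -2, 2, -3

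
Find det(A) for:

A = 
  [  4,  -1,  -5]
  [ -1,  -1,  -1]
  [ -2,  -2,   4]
Cofactor expansion along row 1:
det(A) = (4)·((-1)(4) - (-1)(-2)) - (-1)·((-1)(4) - (-1)(-2)) + (-5)·((-1)(-2) - (-1)(-2))
  = (4)(-6) - (-1)(-6) + (-5)(0)
  = -30

det(A) = -30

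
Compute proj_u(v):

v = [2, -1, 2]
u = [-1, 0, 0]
proj_u(v) = [2, 0, 0]

v·u = (2)(-1) + (-1)(0) + (2)(0) = -2
u·u = (-1)² + (0)² + (0)² = 1
proj_u(v) = (v·u / u·u) × u = (-2/1) × u = (-2) × u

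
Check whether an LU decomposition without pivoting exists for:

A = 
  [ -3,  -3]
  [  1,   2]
Yes.
A[1,1] = -3 ≠ 0, so Gaussian elimination proceeds without a row swap: multiplier ℓ₂₁ = (1)/(-3) = -1/3, and U[2,2] = 2 - (-1/3)(-3) = 1.
L = 
  [   1,    0]
  [-1/3,    1]
U = 
  [ -3,  -3]
  [  0,   1]
Check row 2 of LU: [(-1/3)(-3), (-1/3)(-3) + 1] = [1, 2] = row 2 of A ✓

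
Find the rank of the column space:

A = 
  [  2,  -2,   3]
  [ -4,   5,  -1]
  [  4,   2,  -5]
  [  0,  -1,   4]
Row reduce:
R2 → R2 + (2)·R1
R3 → R3 - (2)·R1
R3 → R3 - (6)·R2
R4 → R4 + (1)·R2
R4 → R4 + (9/41)·R3
REF = 
  [  2,  -2,   3]
  [  0,   1,   5]
  [  0,   0, -41]
  [  0,   0,   0]
Pivot columns: 1, 2, 3 → 3 pivots.
dim(Col(A)) = number of pivot columns = 3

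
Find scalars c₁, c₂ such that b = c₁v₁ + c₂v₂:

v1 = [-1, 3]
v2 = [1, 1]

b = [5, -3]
c1 = -2, c2 = 3

b = -2·v1 + 3·v2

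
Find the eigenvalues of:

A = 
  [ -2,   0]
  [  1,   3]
λ = 3, -2

tr(A) = 1, det(A) = -6
Characteristic polynomial: λ² - tr(A)λ + det(A) = λ² - λ - 6
λ² - λ - 6 = (λ + 2)(λ - 3)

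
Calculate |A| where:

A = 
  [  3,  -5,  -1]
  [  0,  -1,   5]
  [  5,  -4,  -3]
Cofactor expansion along row 1:
det(A) = (3)·((-1)(-3) - (5)(-4)) - (-5)·((0)(-3) - (5)(5)) + (-1)·((0)(-4) - (-1)(5))
  = (3)(23) - (-5)(-25) + (-1)(5)
  = -61

det(A) = -61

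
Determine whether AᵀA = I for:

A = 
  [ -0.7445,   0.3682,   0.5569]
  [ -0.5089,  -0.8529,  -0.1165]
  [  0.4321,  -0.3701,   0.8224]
Yes

AᵀA = 
  [  1,   0,   0]
  [  0,   1,   0]
  [  0,   0,   1.0001]
≈ I (equal to I up to the 4-dp rounding of the entries)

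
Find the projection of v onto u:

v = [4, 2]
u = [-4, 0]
proj_u(v) = [4, 0]

v·u = (4)(-4) + (2)(0) = -16
u·u = (-4)² + (0)² = 16
proj_u(v) = (v·u / u·u) × u = (-16/16) × u = (-1) × u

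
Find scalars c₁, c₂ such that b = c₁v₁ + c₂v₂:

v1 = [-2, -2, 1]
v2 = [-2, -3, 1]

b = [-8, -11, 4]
c1 = 1, c2 = 3

b = 1·v1 + 3·v2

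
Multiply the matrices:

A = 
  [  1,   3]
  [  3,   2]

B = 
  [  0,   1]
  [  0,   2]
AB = 
  [  0,   7]
  [  0,   7]

A is 2×2 and B is 2×2, so AB is 2×2. Each entry is (row of A)·(column of B):
AB[1,1] = (1)(0) + (3)(0) = 0
AB[1,2] = (1)(1) + (3)(2) = 7
AB[2,1] = (3)(0) + (2)(0) = 0
AB[2,2] = (3)(1) + (2)(2) = 7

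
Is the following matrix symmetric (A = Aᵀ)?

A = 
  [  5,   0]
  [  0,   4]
Yes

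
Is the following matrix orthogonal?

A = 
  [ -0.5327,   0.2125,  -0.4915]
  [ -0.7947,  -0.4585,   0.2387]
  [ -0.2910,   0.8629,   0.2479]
No

AᵀA = 
  [  1,   0.0001,   0]
  [  0.0001,   1,   0]
  [  0,   0,   0.3600]
≠ I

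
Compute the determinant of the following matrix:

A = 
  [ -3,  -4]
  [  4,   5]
1

For a 2×2 matrix, det = ad - bc = (-3)(5) - (-4)(4) = 1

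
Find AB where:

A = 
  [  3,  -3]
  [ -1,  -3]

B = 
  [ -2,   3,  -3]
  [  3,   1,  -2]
AB = 
  [-15,   6,  -3]
  [ -7,  -6,   9]

A is 2×2 and B is 2×3, so AB is 2×3. Each entry is (row of A)·(column of B):
AB[1,1] = (3)(-2) + (-3)(3) = -15
AB[1,2] = (3)(3) + (-3)(1) = 6
AB[1,3] = (3)(-3) + (-3)(-2) = -3
AB[2,1] = (-1)(-2) + (-3)(3) = -7
AB[2,2] = (-1)(3) + (-3)(1) = -6
AB[2,3] = (-1)(-3) + (-3)(-2) = 9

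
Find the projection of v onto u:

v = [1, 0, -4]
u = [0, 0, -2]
v·u = (1)(0) + (0)(0) + (-4)(-2) = 8
u·u = (0)² + (0)² + (-2)² = 4
proj_u(v) = (v·u / u·u) × u = (8/4) × u = (2) × u

proj_u(v) = [0, 0, -4]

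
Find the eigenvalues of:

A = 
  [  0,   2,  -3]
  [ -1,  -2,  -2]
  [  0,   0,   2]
λ = 2, -1 + i, -1 - i  (≈ 2, -1 + 1i, -1 - 1i)

Characteristic polynomial: det(λI - A) = λ³ - 2λ - 4
Testing integer divisors of the constant term: p(2) = 0, so (λ - 2) is a factor:
p(λ) = (λ - 2)(λ² + 2λ + 2)
λ² + 2λ + 2 = 0  ⇒  λ = (-2 ± √((2)² - 4·(2)))/2 = (-2 ± √(-4))/2
  = -1 + i,  -1 - i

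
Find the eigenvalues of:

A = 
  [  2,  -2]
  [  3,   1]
tr(A) = 3, det(A) = 8
Characteristic polynomial: λ² - tr(A)λ + det(A) = λ² - 3λ + 8
λ² - 3λ + 8 = 0  ⇒  λ = (3 ± √((-3)² - 4·(8)))/2 = (3 ± √(-23))/2
  = (3 + i√23)/2,  (3 - i√23)/2

λ = (3 + i√23)/2, (3 - i√23)/2  (≈ 1.5 + 2.398i, 1.5 - 2.398i)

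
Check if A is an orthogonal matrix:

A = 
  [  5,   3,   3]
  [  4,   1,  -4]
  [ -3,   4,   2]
No

AᵀA = 
  [ 50,   7,  -7]
  [  7,  26,  13]
  [ -7,  13,  29]
≠ I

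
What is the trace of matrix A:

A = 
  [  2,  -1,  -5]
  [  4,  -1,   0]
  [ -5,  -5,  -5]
-4

tr(A) = 2 + -1 + -5 = -4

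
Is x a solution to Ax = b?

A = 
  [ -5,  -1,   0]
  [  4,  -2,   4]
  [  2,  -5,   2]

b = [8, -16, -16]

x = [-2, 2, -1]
Yes

Ax = [8, -16, -16] = b ✓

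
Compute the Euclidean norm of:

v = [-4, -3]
5

||v||₂ = √((-4)² + (-3)²) = √25 = 5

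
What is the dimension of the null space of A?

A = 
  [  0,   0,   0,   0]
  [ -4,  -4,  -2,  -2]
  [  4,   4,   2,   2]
nullity(A) = 3

Row reduce:
Swap R1 ↔ R2
R3 → R3 + (1)·R1
REF = 
  [ -4,  -4,  -2,  -2]
  [  0,   0,   0,   0]
  [  0,   0,   0,   0]
Pivot columns: 1 → 1 pivot.
rank(A) = 1, so nullity(A) = 4 - 1 = 3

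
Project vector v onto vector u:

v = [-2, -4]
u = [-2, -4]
proj_u(v) = [-2, -4]

v·u = (-2)(-2) + (-4)(-4) = 20
u·u = (-2)² + (-4)² = 20
proj_u(v) = (v·u / u·u) × u = (20/20) × u = (1) × u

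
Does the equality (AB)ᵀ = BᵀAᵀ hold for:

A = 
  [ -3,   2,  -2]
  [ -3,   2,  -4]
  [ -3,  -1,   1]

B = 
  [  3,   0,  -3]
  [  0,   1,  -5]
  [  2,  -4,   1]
Yes

(AB)ᵀ = 
  [-13, -17,  -7]
  [ 10,  18,  -5]
  [ -3,  -5,  15]

BᵀAᵀ = 
  [-13, -17,  -7]
  [ 10,  18,  -5]
  [ -3,  -5,  15]

Both sides are equal — this is the standard identity (AB)ᵀ = BᵀAᵀ, which holds for all A, B.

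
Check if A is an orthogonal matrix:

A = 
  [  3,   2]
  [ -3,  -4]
No

AᵀA = 
  [ 18,  18]
  [ 18,  20]
≠ I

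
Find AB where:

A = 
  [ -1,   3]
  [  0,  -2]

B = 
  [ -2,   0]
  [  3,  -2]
A is 2×2 and B is 2×2, so AB is 2×2. Each entry is (row of A)·(column of B):
AB[1,1] = (-1)(-2) + (3)(3) = 11
AB[1,2] = (-1)(0) + (3)(-2) = -6
AB[2,1] = (0)(-2) + (-2)(3) = -6
AB[2,2] = (0)(0) + (-2)(-2) = 4

AB = 
  [ 11,  -6]
  [ -6,   4]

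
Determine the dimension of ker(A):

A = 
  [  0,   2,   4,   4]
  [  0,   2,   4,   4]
nullity(A) = 3

Row reduce:
R2 → R2 - (1)·R1
REF = 
  [  0,   2,   4,   4]
  [  0,   0,   0,   0]
Pivot columns: 2 → 1 pivot.
rank(A) = 1, so nullity(A) = 4 - 1 = 3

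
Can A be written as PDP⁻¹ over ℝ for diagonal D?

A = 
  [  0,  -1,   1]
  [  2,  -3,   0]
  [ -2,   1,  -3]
No

Characteristic polynomial: det(λI - A) = λ³ + 6λ² + 13λ + 10
Testing integer divisors of the constant term: p(-2) = 0, so (λ + 2) is a factor:
p(λ) = (λ + 2)(λ² + 4λ + 5)
λ² + 4λ + 5 = 0  ⇒  λ = (-4 ± √((4)² - 4·(5)))/2 = (-4 ± √(-4))/2
  = -2 + i,  -2 - i
Eigenvalues: -2, -2 + i, -2 - i  (≈ -2, -2 + 1i, -2 - 1i)
Has complex eigenvalues (not diagonalizable over ℝ).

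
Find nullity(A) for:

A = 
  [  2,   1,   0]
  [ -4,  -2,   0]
nullity(A) = 2

Row reduce:
R2 → R2 + (2)·R1
REF = 
  [  2,   1,   0]
  [  0,   0,   0]
Pivot columns: 1 → 1 pivot.
rank(A) = 1, so nullity(A) = 3 - 1 = 2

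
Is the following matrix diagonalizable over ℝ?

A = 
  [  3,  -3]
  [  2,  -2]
Yes

tr(A) = 1, det(A) = 0
Characteristic polynomial: λ² - tr(A)λ + det(A) = λ² - λ
λ² - λ = λ(λ - 1)
Eigenvalues: 1, 0
λ=0: alg. mult. = 1, geom. mult. = 2 - rank(A - (0)I) = 2 - 1 = 1
λ=1: alg. mult. = 1, geom. mult. = 2 - rank(A - (1)I) = 2 - 1 = 1
Sum of geometric multiplicities equals n, so A has n independent eigenvectors.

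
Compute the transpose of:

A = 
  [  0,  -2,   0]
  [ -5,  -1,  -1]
Aᵀ = 
  [  0,  -5]
  [ -2,  -1]
  [  0,  -1]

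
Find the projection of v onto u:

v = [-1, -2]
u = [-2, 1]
proj_u(v) = [0, 0]

v·u = (-1)(-2) + (-2)(1) = 0
u·u = (-2)² + (1)² = 5
proj_u(v) = (v·u / u·u) × u = (0/5) × u = (0) × u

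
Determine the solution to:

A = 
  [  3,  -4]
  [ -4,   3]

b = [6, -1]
Row reduce the augmented matrix [A|b]:
R2 → R2 + (4/3)·R1
REF = 
  [   3,   -4,    6]
  [   0, -7/3,    7]

Back-substitution:
x₂ = 7 / (-7/3) = -3
x₁ = (6 - (-4)(-3)) / 3 = -2

x = [-2, -3]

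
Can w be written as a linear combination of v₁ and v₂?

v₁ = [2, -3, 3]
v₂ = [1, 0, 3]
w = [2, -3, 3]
Yes

Form the augmented matrix and row-reduce:
[v₁|v₂|w] = 
  [  2,   1,   2]
  [ -3,   0,  -3]
  [  3,   3,   3]
R2 → R2 + (3/2)·R1
R3 → R3 - (3/2)·R1
R3 → R3 - (1)·R2
REF = 
  [  2,   1,   2]
  [  0, 3/2,   0]
  [  0,   0,   0]

No row of the form [0 0 | nonzero], so the system is consistent. Back-substitution gives c₁ = 1, c₂ = 0: w = (1)·v₁ + (0)·v₂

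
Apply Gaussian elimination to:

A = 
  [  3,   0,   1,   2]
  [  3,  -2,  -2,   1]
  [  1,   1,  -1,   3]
Row operations:
R2 → R2 - (1)·R1
R3 → R3 - (1/3)·R1
R3 → R3 + (1/2)·R2

Resulting echelon form:
REF = 
  [    3,     0,     1,     2]
  [    0,    -2,    -3,    -1]
  [    0,     0, -17/6,  11/6]

Rank = 3 (number of non-zero pivot rows).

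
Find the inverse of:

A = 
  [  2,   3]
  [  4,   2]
det(A) = (2)(2) - (3)(4) = -8
For a 2×2 matrix, A⁻¹ = (1/det(A)) · [[d, -b], [-c, a]]
    = (-1/8) · [[2, -3], [-4, 2]]

A⁻¹ = 
  [-1/4,  3/8]
  [ 1/2, -1/4]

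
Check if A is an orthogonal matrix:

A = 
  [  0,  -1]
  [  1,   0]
Yes

AᵀA = 
  [  1,   0]
  [  0,   1]
= I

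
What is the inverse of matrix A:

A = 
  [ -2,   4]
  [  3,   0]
det(A) = (-2)(0) - (4)(3) = -12
For a 2×2 matrix, A⁻¹ = (1/det(A)) · [[d, -b], [-c, a]]
    = (-1/12) · [[0, -4], [-3, -2]]

A⁻¹ = 
  [  0, 1/3]
  [1/4, 1/6]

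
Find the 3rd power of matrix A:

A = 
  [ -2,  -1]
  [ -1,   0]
A² = A·A:
A²[1,1] = (-2)(-2) + (-1)(-1) = 5
A²[1,2] = (-2)(-1) + (-1)(0) = 2
A²[2,1] = (-1)(-2) + (0)(-1) = 2
A²[2,2] = (-1)(-1) + (0)(0) = 1
A² = 
  [  5,   2]
  [  2,   1]

A^3 = A^2·A:
A^3[1,1] = (5)(-2) + (2)(-1) = -12
A^3[1,2] = (5)(-1) + (2)(0) = -5
A^3[2,1] = (2)(-2) + (1)(-1) = -5
A^3[2,2] = (2)(-1) + (1)(0) = -2
A^3 = 
  [-12,  -5]
  [ -5,  -2]

Therefore
A^3 = 
  [-12,  -5]
  [ -5,  -2]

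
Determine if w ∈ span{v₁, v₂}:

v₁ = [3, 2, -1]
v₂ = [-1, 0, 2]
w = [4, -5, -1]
No

Form the augmented matrix and row-reduce:
[v₁|v₂|w] = 
  [  3,  -1,   4]
  [  2,   0,  -5]
  [ -1,   2,  -1]
R2 → R2 - (2/3)·R1
R3 → R3 + (1/3)·R1
R3 → R3 - (5/2)·R2
REF = 
  [    3,    -1,     4]
  [    0,   2/3, -23/3]
  [    0,     0,  39/2]

Row 3 reads [0 0 | 39/2], i.e. 0 = 39/2, so the system is inconsistent and w ∉ span{v₁, v₂}.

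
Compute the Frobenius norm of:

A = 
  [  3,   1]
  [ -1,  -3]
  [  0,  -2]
||A||_F = 4.899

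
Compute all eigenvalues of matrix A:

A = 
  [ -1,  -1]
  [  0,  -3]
tr(A) = -4, det(A) = 3
Characteristic polynomial: λ² - tr(A)λ + det(A) = λ² + 4λ + 3
λ² + 4λ + 3 = (λ + 3)(λ + 1)

λ = -1, -3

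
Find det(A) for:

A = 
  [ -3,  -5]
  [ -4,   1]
-23

For a 2×2 matrix, det = ad - bc = (-3)(1) - (-5)(-4) = -23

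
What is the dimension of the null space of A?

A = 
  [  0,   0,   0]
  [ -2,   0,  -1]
nullity(A) = 2

Row reduce:
Swap R1 ↔ R2
REF = 
  [ -2,   0,  -1]
  [  0,   0,   0]
Pivot columns: 1 → 1 pivot.
rank(A) = 1, so nullity(A) = 3 - 1 = 2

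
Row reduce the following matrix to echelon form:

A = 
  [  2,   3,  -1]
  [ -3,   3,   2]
Row operations:
R2 → R2 + (3/2)·R1

Resulting echelon form:
REF = 
  [   2,    3,   -1]
  [   0, 15/2,  1/2]

Rank = 2 (number of non-zero pivot rows).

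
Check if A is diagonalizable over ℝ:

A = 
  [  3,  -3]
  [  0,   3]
No

tr(A) = 6, det(A) = 9
Characteristic polynomial: λ² - tr(A)λ + det(A) = λ² - 6λ + 9
λ² - 6λ + 9 = (λ - 3)²
Eigenvalues: 3, 3
λ=3: alg. mult. = 2, geom. mult. = 2 - rank(A - (3)I) = 2 - 1 = 1
Sum of geometric multiplicities = 1 < n = 2, so there aren't enough independent eigenvectors.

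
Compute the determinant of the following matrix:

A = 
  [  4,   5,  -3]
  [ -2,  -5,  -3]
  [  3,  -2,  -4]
-86

Cofactor expansion along row 1:
det(A) = (4)·((-5)(-4) - (-3)(-2)) - (5)·((-2)(-4) - (-3)(3)) + (-3)·((-2)(-2) - (-5)(3))
  = (4)(14) - (5)(17) + (-3)(19)
  = -86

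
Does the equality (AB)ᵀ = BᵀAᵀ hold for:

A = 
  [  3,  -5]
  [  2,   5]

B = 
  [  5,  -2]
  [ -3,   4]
Yes

(AB)ᵀ = 
  [ 30,  -5]
  [-26,  16]

BᵀAᵀ = 
  [ 30,  -5]
  [-26,  16]

Both sides are equal — this is the standard identity (AB)ᵀ = BᵀAᵀ, which holds for all A, B.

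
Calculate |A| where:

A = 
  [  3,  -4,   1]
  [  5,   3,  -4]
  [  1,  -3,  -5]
-183

Cofactor expansion along row 1:
det(A) = (3)·((3)(-5) - (-4)(-3)) - (-4)·((5)(-5) - (-4)(1)) + (1)·((5)(-3) - (3)(1))
  = (3)(-27) - (-4)(-21) + (1)(-18)
  = -183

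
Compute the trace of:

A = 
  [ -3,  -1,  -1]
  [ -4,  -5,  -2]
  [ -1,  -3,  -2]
-10

tr(A) = -3 + -5 + -2 = -10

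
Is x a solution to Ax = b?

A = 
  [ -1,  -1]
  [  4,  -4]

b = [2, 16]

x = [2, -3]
No

Ax = [1, 20] ≠ b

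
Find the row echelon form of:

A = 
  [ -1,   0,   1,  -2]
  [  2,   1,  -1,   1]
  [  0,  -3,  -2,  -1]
Row operations:
R2 → R2 + (2)·R1
R3 → R3 + (3)·R2

Resulting echelon form:
REF = 
  [ -1,   0,   1,  -2]
  [  0,   1,   1,  -3]
  [  0,   0,   1, -10]

Rank = 3 (number of non-zero pivot rows).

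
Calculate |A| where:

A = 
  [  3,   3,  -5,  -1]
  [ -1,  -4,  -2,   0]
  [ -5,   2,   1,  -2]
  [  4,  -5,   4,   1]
-390

Cofactor expansion along row 1: det(A) = a₁₁M₁₁ - a₁₂M₁₂ + a₁₃M₁₃ - a₁₄M₁₄

M₁₁ = det[[-4, -2, 0]; [2, 1, -2]; [-5, 4, 1]]
  = (-4)·((1)(1) - (-2)(4)) - (-2)·((2)(1) - (-2)(-5)) + (0)·((2)(4) - (1)(-5))
  = (-4)(9) - (-2)(-8) + (0)(13)
  = -52
M₁₂ = det[[-1, -2, 0]; [-5, 1, -2]; [4, 4, 1]]
  = (-1)·((1)(1) - (-2)(4)) - (-2)·((-5)(1) - (-2)(4)) + (0)·((-5)(4) - (1)(4))
  = (-1)(9) - (-2)(3) + (0)(-24)
  = -3
M₁₃ = det[[-1, -4, 0]; [-5, 2, -2]; [4, -5, 1]]
  = (-1)·((2)(1) - (-2)(-5)) - (-4)·((-5)(1) - (-2)(4)) + (0)·((-5)(-5) - (2)(4))
  = (-1)(-8) - (-4)(3) + (0)(17)
  = 20
M₁₄ = det[[-1, -4, -2]; [-5, 2, 1]; [4, -5, 4]]
  = (-1)·((2)(4) - (1)(-5)) - (-4)·((-5)(4) - (1)(4)) + (-2)·((-5)(-5) - (2)(4))
  = (-1)(13) - (-4)(-24) + (-2)(17)
  = -143

det(A) = (3)(-52) - (3)(-3) + (-5)(20) - (-1)(-143) = -390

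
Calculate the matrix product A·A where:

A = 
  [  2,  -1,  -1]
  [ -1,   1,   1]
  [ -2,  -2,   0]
A² = A·A:
A²[1,1] = (2)(2) + (-1)(-1) + (-1)(-2) = 7
A²[1,2] = (2)(-1) + (-1)(1) + (-1)(-2) = -1
A²[1,3] = (2)(-1) + (-1)(1) + (-1)(0) = -3
A²[2,1] = (-1)(2) + (1)(-1) + (1)(-2) = -5
A²[2,2] = (-1)(-1) + (1)(1) + (1)(-2) = 0
A²[2,3] = (-1)(-1) + (1)(1) + (1)(0) = 2
A²[3,1] = (-2)(2) + (-2)(-1) + (0)(-2) = -2
A²[3,2] = (-2)(-1) + (-2)(1) + (0)(-2) = 0
A²[3,3] = (-2)(-1) + (-2)(1) + (0)(0) = 0
A² = 
  [  7,  -1,  -3]
  [ -5,   0,   2]
  [ -2,   0,   0]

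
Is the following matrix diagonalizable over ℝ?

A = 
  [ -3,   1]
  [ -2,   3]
Yes

tr(A) = 0, det(A) = -7
Characteristic polynomial: λ² - tr(A)λ + det(A) = λ² - 7
λ² - 7 = 0  ⇒  λ = (0 ± √((0)² - 4·(-7)))/2 = (0 ± √(28))/2
  = √7,  -√7
Eigenvalues: √7, -√7  (≈ 2.646, -2.646)
The two irrational eigenvalues are distinct (simple), so each has alg. mult. = geom. mult. = 1.
Sum of geometric multiplicities equals n, so A has n independent eigenvectors.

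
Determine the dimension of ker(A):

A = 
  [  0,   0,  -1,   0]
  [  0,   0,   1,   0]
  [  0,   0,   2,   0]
nullity(A) = 3

Row reduce:
R2 → R2 + (1)·R1
R3 → R3 + (2)·R1
REF = 
  [  0,   0,  -1,   0]
  [  0,   0,   0,   0]
  [  0,   0,   0,   0]
Pivot columns: 3 → 1 pivot.
rank(A) = 1, so nullity(A) = 4 - 1 = 3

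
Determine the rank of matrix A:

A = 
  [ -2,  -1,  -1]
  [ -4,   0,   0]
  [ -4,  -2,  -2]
Row reduce:
R2 → R2 - (2)·R1
R3 → R3 - (2)·R1
REF = 
  [ -2,  -1,  -1]
  [  0,   2,   2]
  [  0,   0,   0]
Pivot columns: 1, 2 → 2 pivots.

rank(A) = 2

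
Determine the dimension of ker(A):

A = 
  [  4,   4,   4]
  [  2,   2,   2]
nullity(A) = 2

Row reduce:
R2 → R2 - (1/2)·R1
REF = 
  [  4,   4,   4]
  [  0,   0,   0]
Pivot columns: 1 → 1 pivot.
rank(A) = 1, so nullity(A) = 3 - 1 = 2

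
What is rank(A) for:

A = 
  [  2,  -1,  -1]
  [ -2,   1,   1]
rank(A) = 1

Row reduce:
R2 → R2 + (1)·R1
REF = 
  [  2,  -1,  -1]
  [  0,   0,   0]
Pivot columns: 1 → 1 pivot.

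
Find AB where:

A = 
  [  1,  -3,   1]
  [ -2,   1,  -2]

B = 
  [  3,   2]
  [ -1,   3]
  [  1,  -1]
AB = 
  [  7,  -8]
  [ -9,   1]

A is 2×3 and B is 3×2, so AB is 2×2. Each entry is (row of A)·(column of B):
AB[1,1] = (1)(3) + (-3)(-1) + (1)(1) = 7
AB[1,2] = (1)(2) + (-3)(3) + (1)(-1) = -8
AB[2,1] = (-2)(3) + (1)(-1) + (-2)(1) = -9
AB[2,2] = (-2)(2) + (1)(3) + (-2)(-1) = 1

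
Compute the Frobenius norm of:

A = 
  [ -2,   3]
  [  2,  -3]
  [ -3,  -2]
||A||_F = 6.245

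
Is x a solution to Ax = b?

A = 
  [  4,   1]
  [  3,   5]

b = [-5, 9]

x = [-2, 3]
Yes

Ax = [-5, 9] = b ✓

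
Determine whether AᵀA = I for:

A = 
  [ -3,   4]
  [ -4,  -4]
No

AᵀA = 
  [ 25,   4]
  [  4,  32]
≠ I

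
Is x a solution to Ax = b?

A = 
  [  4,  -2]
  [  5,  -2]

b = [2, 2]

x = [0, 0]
No

Ax = [0, 0] ≠ b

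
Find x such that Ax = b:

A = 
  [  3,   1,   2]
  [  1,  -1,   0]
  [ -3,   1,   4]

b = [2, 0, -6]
Row reduce the augmented matrix [A|b]:
R2 → R2 - (1/3)·R1
R3 → R3 + (1)·R1
R3 → R3 + (3/2)·R2
REF = 
  [   3,    1,    2,    2]
  [   0, -4/3, -2/3, -2/3]
  [   0,    0,    5,   -5]

Back-substitution:
x₃ = (-5) / 5 = -1
x₂ = (-2/3 - (-2/3)(-1)) / (-4/3) = 1
x₁ = (2 - (1)(1) - (2)(-1)) / 3 = 1

x = [1, 1, -1]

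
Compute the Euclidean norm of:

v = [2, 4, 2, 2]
5.292

||v||₂ = √((2)² + (4)² + (2)² + (2)²) = √28 = 5.292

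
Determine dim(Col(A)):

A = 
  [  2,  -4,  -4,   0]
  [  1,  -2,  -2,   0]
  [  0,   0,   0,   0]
dim(Col(A)) = 1

Row reduce:
R2 → R2 - (1/2)·R1
REF = 
  [  2,  -4,  -4,   0]
  [  0,   0,   0,   0]
  [  0,   0,   0,   0]
Pivot columns: 1 → 1 pivot.
dim(Col(A)) = number of pivot columns = 1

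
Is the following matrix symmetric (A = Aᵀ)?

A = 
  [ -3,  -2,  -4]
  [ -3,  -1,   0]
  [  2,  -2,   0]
No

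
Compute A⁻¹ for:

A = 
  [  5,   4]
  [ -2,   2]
det(A) = (5)(2) - (4)(-2) = 18
For a 2×2 matrix, A⁻¹ = (1/det(A)) · [[d, -b], [-c, a]]
    = (1/18) · [[2, -4], [2, 5]]

A⁻¹ = 
  [ 1/9, -2/9]
  [ 1/9, 5/18]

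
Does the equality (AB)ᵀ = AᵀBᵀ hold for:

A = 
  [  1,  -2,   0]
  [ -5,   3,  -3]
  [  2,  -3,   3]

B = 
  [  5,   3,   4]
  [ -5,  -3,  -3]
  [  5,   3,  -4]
No

(AB)ᵀ = 
  [ 15, -55,  40]
  [  9, -33,  24]
  [ 10, -17,   5]

AᵀBᵀ = 
  [ -2,   4, -18]
  [-13,  10,  11]
  [  3,   0, -21]

The two matrices differ, so (AB)ᵀ ≠ AᵀBᵀ in general. The correct identity is (AB)ᵀ = BᵀAᵀ.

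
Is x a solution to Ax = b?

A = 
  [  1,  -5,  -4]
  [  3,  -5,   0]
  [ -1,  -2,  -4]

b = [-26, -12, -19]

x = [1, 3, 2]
No

Ax = [-22, -12, -15] ≠ b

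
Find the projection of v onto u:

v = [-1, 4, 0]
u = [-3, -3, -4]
v·u = (-1)(-3) + (4)(-3) + (0)(-4) = -9
u·u = (-3)² + (-3)² + (-4)² = 34
proj_u(v) = (v·u / u·u) × u = (-9/34) × u

proj_u(v) = [27/34, 27/34, 18/17]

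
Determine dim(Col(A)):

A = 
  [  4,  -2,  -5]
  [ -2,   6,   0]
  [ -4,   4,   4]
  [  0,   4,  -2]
Row reduce:
R2 → R2 + (1/2)·R1
R3 → R3 + (1)·R1
R3 → R3 - (2/5)·R2
R4 → R4 - (4/5)·R2
REF = 
  [   4,   -2,   -5]
  [   0,    5, -5/2]
  [   0,    0,    0]
  [   0,    0,    0]
Pivot columns: 1, 2 → 2 pivots.
dim(Col(A)) = number of pivot columns = 2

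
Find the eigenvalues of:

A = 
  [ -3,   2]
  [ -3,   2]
tr(A) = -1, det(A) = 0
Characteristic polynomial: λ² - tr(A)λ + det(A) = λ² + λ
λ² + λ = λ(λ + 1)

λ = 0, -1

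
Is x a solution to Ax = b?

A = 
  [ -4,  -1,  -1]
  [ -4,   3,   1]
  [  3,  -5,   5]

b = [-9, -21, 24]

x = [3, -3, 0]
Yes

Ax = [-9, -21, 24] = b ✓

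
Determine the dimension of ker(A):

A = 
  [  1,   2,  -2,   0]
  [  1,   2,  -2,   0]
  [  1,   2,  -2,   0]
nullity(A) = 3

Row reduce:
R2 → R2 - (1)·R1
R3 → R3 - (1)·R1
REF = 
  [  1,   2,  -2,   0]
  [  0,   0,   0,   0]
  [  0,   0,   0,   0]
Pivot columns: 1 → 1 pivot.
rank(A) = 1, so nullity(A) = 4 - 1 = 3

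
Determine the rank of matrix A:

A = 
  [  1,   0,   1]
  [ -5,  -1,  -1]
Row reduce:
R2 → R2 + (5)·R1
REF = 
  [  1,   0,   1]
  [  0,  -1,   4]
Pivot columns: 1, 2 → 2 pivots.

rank(A) = 2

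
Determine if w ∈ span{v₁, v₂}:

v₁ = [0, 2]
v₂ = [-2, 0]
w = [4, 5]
Yes

Form the augmented matrix and row-reduce:
[v₁|v₂|w] = 
  [  0,  -2,   4]
  [  2,   0,   5]
Swap R1 ↔ R2
REF = 
  [  2,   0,   5]
  [  0,  -2,   4]

No row of the form [0 0 | nonzero], so the system is consistent. Back-substitution gives c₁ = 5/2, c₂ = -2: w = (5/2)·v₁ + (-2)·v₂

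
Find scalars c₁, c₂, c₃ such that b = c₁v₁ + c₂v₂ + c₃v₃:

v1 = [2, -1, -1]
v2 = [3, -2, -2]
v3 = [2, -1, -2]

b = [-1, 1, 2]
c1 = 2, c2 = -1, c3 = -1

b = 2·v1 + -1·v2 + -1·v3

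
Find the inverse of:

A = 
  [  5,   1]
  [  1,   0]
det(A) = (5)(0) - (1)(1) = -1
For a 2×2 matrix, A⁻¹ = (1/det(A)) · [[d, -b], [-c, a]]
    = (-1) · [[0, -1], [-1, 5]]

A⁻¹ = 
  [  0,   1]
  [  1,  -5]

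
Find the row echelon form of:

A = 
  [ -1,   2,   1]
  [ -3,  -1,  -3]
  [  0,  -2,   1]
Row operations:
R2 → R2 - (3)·R1
R3 → R3 - (2/7)·R2

Resulting echelon form:
REF = 
  [  -1,    2,    1]
  [   0,   -7,   -6]
  [   0,    0, 19/7]

Rank = 3 (number of non-zero pivot rows).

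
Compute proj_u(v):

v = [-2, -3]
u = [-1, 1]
proj_u(v) = [1/2, -1/2]

v·u = (-2)(-1) + (-3)(1) = -1
u·u = (-1)² + (1)² = 2
proj_u(v) = (v·u / u·u) × u = (-1/2) × u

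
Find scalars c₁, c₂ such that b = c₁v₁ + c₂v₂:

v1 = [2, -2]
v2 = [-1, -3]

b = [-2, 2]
c1 = -1, c2 = 0

b = -1·v1 + 0·v2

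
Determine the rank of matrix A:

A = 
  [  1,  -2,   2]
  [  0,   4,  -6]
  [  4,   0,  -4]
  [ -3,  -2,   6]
rank(A) = 2

Row reduce:
R3 → R3 - (4)·R1
R4 → R4 + (3)·R1
R3 → R3 - (2)·R2
R4 → R4 + (2)·R2
REF = 
  [  1,  -2,   2]
  [  0,   4,  -6]
  [  0,   0,   0]
  [  0,   0,   0]
Pivot columns: 1, 2 → 2 pivots.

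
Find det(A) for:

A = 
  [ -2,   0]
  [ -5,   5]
For a 2×2 matrix, det = ad - bc = (-2)(5) - (0)(-5) = -10

det(A) = -10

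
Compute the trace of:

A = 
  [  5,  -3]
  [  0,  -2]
3

tr(A) = 5 + -2 = 3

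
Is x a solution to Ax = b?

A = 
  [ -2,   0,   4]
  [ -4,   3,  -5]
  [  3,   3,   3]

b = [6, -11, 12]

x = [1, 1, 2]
Yes

Ax = [6, -11, 12] = b ✓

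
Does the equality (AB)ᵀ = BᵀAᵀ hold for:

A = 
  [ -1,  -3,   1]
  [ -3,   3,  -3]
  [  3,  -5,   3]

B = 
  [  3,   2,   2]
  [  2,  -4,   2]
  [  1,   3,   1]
Yes

(AB)ᵀ = 
  [ -8,  -6,   2]
  [ 13, -27,  35]
  [ -7,  -3,  -1]

BᵀAᵀ = 
  [ -8,  -6,   2]
  [ 13, -27,  35]
  [ -7,  -3,  -1]

Both sides are equal — this is the standard identity (AB)ᵀ = BᵀAᵀ, which holds for all A, B.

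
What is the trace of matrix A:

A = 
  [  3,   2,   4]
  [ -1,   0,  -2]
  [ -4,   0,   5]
8

tr(A) = 3 + 0 + 5 = 8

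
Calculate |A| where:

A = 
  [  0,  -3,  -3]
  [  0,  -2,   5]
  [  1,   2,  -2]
Cofactor expansion along row 1:
det(A) = (0)·((-2)(-2) - (5)(2)) - (-3)·((0)(-2) - (5)(1)) + (-3)·((0)(2) - (-2)(1))
  = (0)(-6) - (-3)(-5) + (-3)(2)
  = -21

det(A) = -21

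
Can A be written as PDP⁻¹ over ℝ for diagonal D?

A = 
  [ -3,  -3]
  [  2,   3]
Yes

tr(A) = 0, det(A) = -3
Characteristic polynomial: λ² - tr(A)λ + det(A) = λ² - 3
λ² - 3 = 0  ⇒  λ = (0 ± √((0)² - 4·(-3)))/2 = (0 ± √(12))/2
  = √3,  -√3
Eigenvalues: √3, -√3  (≈ 1.732, -1.732)
The two irrational eigenvalues are distinct (simple), so each has alg. mult. = geom. mult. = 1.
Sum of geometric multiplicities equals n, so A has n independent eigenvectors.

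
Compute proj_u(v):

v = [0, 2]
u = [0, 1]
proj_u(v) = [0, 2]

v·u = (0)(0) + (2)(1) = 2
u·u = (0)² + (1)² = 1
proj_u(v) = (v·u / u·u) × u = (2/1) × u = (2) × u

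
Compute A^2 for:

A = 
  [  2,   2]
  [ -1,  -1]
A² = A·A:
A²[1,1] = (2)(2) + (2)(-1) = 2
A²[1,2] = (2)(2) + (2)(-1) = 2
A²[2,1] = (-1)(2) + (-1)(-1) = -1
A²[2,2] = (-1)(2) + (-1)(-1) = -1
A² = 
  [  2,   2]
  [ -1,  -1]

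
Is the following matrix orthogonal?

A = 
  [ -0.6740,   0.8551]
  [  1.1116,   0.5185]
No

AᵀA = 
  [  1.6899,   0]
  [  0,   1]
≠ I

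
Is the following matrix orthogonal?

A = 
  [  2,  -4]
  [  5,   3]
No

AᵀA = 
  [ 29,   7]
  [  7,  25]
≠ I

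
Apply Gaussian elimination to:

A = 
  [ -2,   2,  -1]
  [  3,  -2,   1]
Row operations:
R2 → R2 + (3/2)·R1

Resulting echelon form:
REF = 
  [  -2,    2,   -1]
  [   0,    1, -1/2]

Rank = 2 (number of non-zero pivot rows).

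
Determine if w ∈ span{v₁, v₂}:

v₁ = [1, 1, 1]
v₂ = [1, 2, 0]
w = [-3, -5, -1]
Yes

Form the augmented matrix and row-reduce:
[v₁|v₂|w] = 
  [  1,   1,  -3]
  [  1,   2,  -5]
  [  1,   0,  -1]
R2 → R2 - (1)·R1
R3 → R3 - (1)·R1
R3 → R3 + (1)·R2
REF = 
  [  1,   1,  -3]
  [  0,   1,  -2]
  [  0,   0,   0]

No row of the form [0 0 | nonzero], so the system is consistent. Back-substitution gives c₁ = -1, c₂ = -2: w = (-1)·v₁ + (-2)·v₂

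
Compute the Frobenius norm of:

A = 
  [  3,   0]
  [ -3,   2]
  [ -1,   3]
||A||_F = 5.657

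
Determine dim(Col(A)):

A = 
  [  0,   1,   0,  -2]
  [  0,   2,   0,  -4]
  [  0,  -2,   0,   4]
dim(Col(A)) = 1

Row reduce:
R2 → R2 - (2)·R1
R3 → R3 + (2)·R1
REF = 
  [  0,   1,   0,  -2]
  [  0,   0,   0,   0]
  [  0,   0,   0,   0]
Pivot columns: 2 → 1 pivot.
dim(Col(A)) = number of pivot columns = 1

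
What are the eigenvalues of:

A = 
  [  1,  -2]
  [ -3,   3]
tr(A) = 4, det(A) = -3
Characteristic polynomial: λ² - tr(A)λ + det(A) = λ² - 4λ - 3
λ² - 4λ - 3 = 0  ⇒  λ = (4 ± √((-4)² - 4·(-3)))/2 = (4 ± √(28))/2
  = 2 + √7,  2 - √7

λ = 2 + √7, 2 - √7  (≈ 4.646, -0.6458)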